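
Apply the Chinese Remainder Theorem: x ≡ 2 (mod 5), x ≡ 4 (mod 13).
17

Using Chinese Remainder Theorem:
M = 5 × 13 = 65
M1 = 13, M2 = 5
y1 = 13^(-1) mod 5 = 2
y2 = 5^(-1) mod 13 = 8
x = (2×13×2 + 4×5×8) mod 65 = 17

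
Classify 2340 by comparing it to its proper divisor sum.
abundant

Proper divisors of 2340: sum = 1 + 2 + 3 + 4 + 5 + 6 + 9 + 10 + ... + 468 + 585 + 780 + 1170 (35 divisors) = 5304
Since 5304 > 2340, 2340 is abundant.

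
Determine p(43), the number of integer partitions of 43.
63261

p(n) counts ways to write n as a sum of positive integers (order ignored).
Euler's pentagonal recurrence: p(k) = p(k-1) + p(k-2) - p(k-5) - p(k-7) + p(k-12) + p(k-15) - ... (offsets j(3j∓1)/2, signs ++--, p(0)=1, p(<0)=0).
DP table for k = 0..42: p(0)=1, p(1)=1, p(2)=2, p(3)=3, p(4)=5, p(5)=7, p(6)=11, p(7)=15, p(8)=22, p(9)=30, p(10)=42, p(11)=56, p(12)=77, p(13)=101, p(14)=135, p(15)=176, p(16)=231, p(17)=297, p(18)=385, p(19)=490, p(20)=627, p(21)=792, p(22)=1002, p(23)=1255, p(24)=1575, p(25)=1958, p(26)=2436, p(27)=3010, p(28)=3718, p(29)=4565, p(30)=5604, p(31)=6842, p(32)=8349, p(33)=10143, p(34)=12310, p(35)=14883, p(36)=17977, p(37)=21637, p(38)=26015, p(39)=31185, p(40)=37338, p(41)=44583, p(42)=53174.
Final step: p(43) = p(42) + p(41) - p(38) - p(36) + p(31) + p(28) - p(21) - p(17) + p(8) + p(3)
= 53174 + 44583 - 26015 - 17977 + 6842 + 3718 - 792 - 297 + 22 + 3
= 63261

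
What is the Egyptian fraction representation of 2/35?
1/18 + 1/630

Greedy algorithm:
2/35: ceiling(35/2) = 18, use 1/18
1/630: ceiling(630/1) = 630, use 1/630
Result: 2/35 = 1/18 + 1/630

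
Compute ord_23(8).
11

23 is prime, so ord(8) divides φ(23) = 22.
Divisors of 22: 1, 2, 11, 22.
Repeated squaring: 8^1 ≡ 8, 8^2 ≡ 18, 8^4 ≡ 2, 8^8 ≡ 4, 8^16 ≡ 16 (mod 23).
Test 8^d mod 23 for each divisor d in increasing order:
8^1 ≡ 8
8^2 ≡ 18
8^11 = 8^8·8^2·8^1 ≡ 1  ← first divisor giving 1
The order is 11.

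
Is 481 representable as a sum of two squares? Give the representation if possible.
9² + 20² (a=9, b=20)

Factorization: 481 = 13 × 37
By Fermat: n is sum of two squares iff every prime p ≡ 3 (mod 4) appears to even power.
All primes ≡ 3 (mod 4) appear to even power.
Search a = 0, 1, 2, … for 481 - a² a perfect square: first hit at a = 9: 481 - 81 = 400 = 20².
481 = 9² + 20² = 81 + 400 ✓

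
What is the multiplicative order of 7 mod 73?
24

73 is prime, so ord(7) divides φ(73) = 72.
Divisors of 72: 1, 2, 3, 4, 6, 8, 9, 12, 18, 24, 36, 72.
Repeated squaring: 7^1 ≡ 7, 7^2 ≡ 49, 7^4 ≡ 65, 7^8 ≡ 64, 7^16 ≡ 8, 7^32 ≡ 64, 7^64 ≡ 8 (mod 73).
Test 7^d mod 73 for each divisor d in increasing order:
7^1 ≡ 7
7^2 ≡ 49
7^3 = 7^2·7^1 ≡ 51
7^4 ≡ 65
7^6 = 7^4·7^2 ≡ 46
7^8 ≡ 64
7^9 = 7^8·7^1 ≡ 10
7^12 = 7^8·7^4 ≡ 72
7^18 = 7^16·7^2 ≡ 27
7^24 = 7^16·7^8 ≡ 1  ← first divisor giving 1
The order is 24.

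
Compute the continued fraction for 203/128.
[1; 1, 1, 2, 2, 2, 4]

Euclidean algorithm steps:
203 = 1 × 128 + 75
128 = 1 × 75 + 53
75 = 1 × 53 + 22
53 = 2 × 22 + 9
22 = 2 × 9 + 4
9 = 2 × 4 + 1
4 = 4 × 1 + 0
Continued fraction: [1; 1, 1, 2, 2, 2, 4]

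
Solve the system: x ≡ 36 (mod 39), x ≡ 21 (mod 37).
465

Using Chinese Remainder Theorem:
M = 39 × 37 = 1443
M1 = 37, M2 = 39
y1 = 37^(-1) mod 39 = 19
y2 = 39^(-1) mod 37 = 19
x = (36×37×19 + 21×39×19) mod 1443 = 465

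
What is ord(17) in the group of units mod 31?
30

31 is prime, so ord(17) divides φ(31) = 30.
Divisors of 30: 1, 2, 3, 5, 6, 10, 15, 30.
Repeated squaring: 17^1 ≡ 17, 17^2 ≡ 10, 17^4 ≡ 7, 17^8 ≡ 18, 17^16 ≡ 14 (mod 31).
Test 17^d mod 31 for each divisor d in increasing order:
17^1 ≡ 17
17^2 ≡ 10
17^3 = 17^2·17^1 ≡ 15
17^5 = 17^4·17^1 ≡ 26
17^6 = 17^4·17^2 ≡ 8
17^10 = 17^8·17^2 ≡ 25
17^15 = 17^8·17^4·17^2·17^1 ≡ 30
17^30 = 17^16·17^8·17^4·17^2 ≡ 1  ← first divisor giving 1
The order is 30.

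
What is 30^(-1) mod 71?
45

gcd(30, 71) = 1, so the inverse exists.
Extended Euclidean algorithm on (71, 30):
71 = 2 × 30 + 11  ⟹  11 = (1)·71 + (-2)·30
30 = 2 × 11 + 8  ⟹  8 = (-2)·71 + (5)·30
11 = 1 × 8 + 3  ⟹  3 = (3)·71 + (-7)·30
8 = 2 × 3 + 2  ⟹  2 = (-8)·71 + (19)·30
3 = 1 × 2 + 1  ⟹  1 = (11)·71 + (-26)·30
So (-26)·30 ≡ 1 (mod 71), i.e. 30^(-1) ≡ -26 ≡ 45 (mod 71).
Check: 30 × 45 = 1350 ≡ 1 (mod 71)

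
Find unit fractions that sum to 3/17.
1/6 + 1/102

Greedy algorithm:
3/17: ceiling(17/3) = 6, use 1/6
1/102: ceiling(102/1) = 102, use 1/102
Result: 3/17 = 1/6 + 1/102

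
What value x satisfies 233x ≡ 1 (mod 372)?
281

gcd(233, 372) = 1, so the inverse exists.
Extended Euclidean algorithm on (372, 233):
372 = 1 × 233 + 139  ⟹  139 = (1)·372 + (-1)·233
233 = 1 × 139 + 94  ⟹  94 = (-1)·372 + (2)·233
139 = 1 × 94 + 45  ⟹  45 = (2)·372 + (-3)·233
94 = 2 × 45 + 4  ⟹  4 = (-5)·372 + (8)·233
45 = 11 × 4 + 1  ⟹  1 = (57)·372 + (-91)·233
So (-91)·233 ≡ 1 (mod 372), i.e. 233^(-1) ≡ -91 ≡ 281 (mod 372).
Check: 233 × 281 = 65473 ≡ 1 (mod 372)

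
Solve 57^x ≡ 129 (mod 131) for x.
48

Baby-step giant-step with step n = ⌈√131⌉ = 12.
Baby steps 57^j mod 131 (j:value) for j=0..11: 0:1, 1:57, 2:105, 3:90, 4:21, 5:18, 6:109, 7:56, 8:48, 9:116, 10:62, 11:128.
Giant-step multiplier: 57^(-12) ≡ 57^(130-12) = 57^118 ≡ 36 (mod 131).
Giant steps γ_i = 129·36^i mod 131: γ_0=129, γ_1=59, γ_2=28, γ_3=91, γ_4=1 (in table at j=0).
x = i·n + j = 4·12 + 0 = 48.
Check: 57^48 ≡ 129 (mod 131).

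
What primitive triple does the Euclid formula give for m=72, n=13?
(5015, 1872, 5353)

Euclid's formula: a = m² - n², b = 2mn, c = m² + n²
m = 72, n = 13
a = 72² - 13² = 5184 - 169 = 5015
b = 2 × 72 × 13 = 1872
c = 72² + 13² = 5184 + 169 = 5353
Verification: 5015² + 1872² = 25150225 + 3504384 = 28654609 = 5353² ✓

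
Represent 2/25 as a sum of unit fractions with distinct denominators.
1/13 + 1/325

Greedy algorithm:
2/25: ceiling(25/2) = 13, use 1/13
1/325: ceiling(325/1) = 325, use 1/325
Result: 2/25 = 1/13 + 1/325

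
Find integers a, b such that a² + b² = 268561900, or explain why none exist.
Not possible

Factorization: 268561900 = 2^2 × 5^2 × 139^3
By Fermat: n is sum of two squares iff every prime p ≡ 3 (mod 4) appears to even power.
Prime(s) ≡ 3 (mod 4) with odd exponent: [(139, 3)]
Therefore 268561900 cannot be expressed as a² + b².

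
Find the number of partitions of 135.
9035836076

p(n) counts ways to write n as a sum of positive integers (order ignored).
Euler's pentagonal recurrence: p(k) = p(k-1) + p(k-2) - p(k-5) - p(k-7) + p(k-12) + p(k-15) - ... (offsets j(3j∓1)/2, signs ++--, p(0)=1, p(<0)=0).
DP table for k = 0..134: p(0)=1, p(1)=1, p(2)=2, p(3)=3, p(4)=5, p(5)=7, p(6)=11, p(7)=15, p(8)=22, p(9)=30, p(10)=42, p(11)=56, p(12)=77, p(13)=101, p(14)=135, p(15)=176, p(16)=231, p(17)=297, p(18)=385, p(19)=490, p(20)=627, p(21)=792, p(22)=1002, p(23)=1255, p(24)=1575, p(25)=1958, p(26)=2436, p(27)=3010, p(28)=3718, p(29)=4565, p(30)=5604, p(31)=6842, p(32)=8349, p(33)=10143, p(34)=12310, p(35)=14883, p(36)=17977, p(37)=21637, p(38)=26015, p(39)=31185, p(40)=37338, p(41)=44583, p(42)=53174, p(43)=63261, p(44)=75175, p(45)=89134, p(46)=105558, p(47)=124754, p(48)=147273, p(49)=173525, p(50)=204226, p(51)=239943, p(52)=281589, p(53)=329931, p(54)=386155, p(55)=451276, p(56)=526823, p(57)=614154, p(58)=715220, p(59)=831820, p(60)=966467, p(61)=1121505, p(62)=1300156, p(63)=1505499, p(64)=1741630, p(65)=2012558, p(66)=2323520, p(67)=2679689, p(68)=3087735, p(69)=3554345, p(70)=4087968, p(71)=4697205, p(72)=5392783, p(73)=6185689, p(74)=7089500, p(75)=8118264, p(76)=9289091, p(77)=10619863, p(78)=12132164, p(79)=13848650, p(80)=15796476, p(81)=18004327, p(82)=20506255, p(83)=23338469, p(84)=26543660, p(85)=30167357, p(86)=34262962, p(87)=38887673, p(88)=44108109, p(89)=49995925, p(90)=56634173, p(91)=64112359, p(92)=72533807, p(93)=82010177, p(94)=92669720, p(95)=104651419, p(96)=118114304, p(97)=133230930, p(98)=150198136, p(99)=169229875, p(100)=190569292, p(101)=214481126, p(102)=241265379, p(103)=271248950, p(104)=304801365, p(105)=342325709, p(106)=384276336, p(107)=431149389, p(108)=483502844, p(109)=541946240, p(110)=607163746, p(111)=679903203, p(112)=761002156, p(113)=851376628, p(114)=952050665, p(115)=1064144451, p(116)=1188908248, p(117)=1327710076, p(118)=1482074143, p(119)=1653668665, p(120)=1844349560, p(121)=2056148051, p(122)=2291320912, p(123)=2552338241, p(124)=2841940500, p(125)=3163127352, p(126)=3519222692, p(127)=3913864295, p(128)=4351078600, p(129)=4835271870, p(130)=5371315400, p(131)=5964539504, p(132)=6620830889, p(133)=7346629512, p(134)=8149040695.
Final step: p(135) = p(134) + p(133) - p(130) - p(128) + p(123) + p(120) - p(113) - p(109) + p(100) + p(95) - p(84) - p(78) + p(65) + p(58) - p(43) - p(35) + p(18) + p(9)
= 8149040695 + 7346629512 - 5371315400 - 4351078600 + 2552338241 + 1844349560 - 851376628 - 541946240 + 190569292 + 104651419 - 26543660 - 12132164 + 2012558 + 715220 - 63261 - 14883 + 385 + 30
= 9035836076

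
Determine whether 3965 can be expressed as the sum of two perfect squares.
11² + 62² (a=11, b=62)

Factorization: 3965 = 5 × 13 × 61
By Fermat: n is sum of two squares iff every prime p ≡ 3 (mod 4) appears to even power.
All primes ≡ 3 (mod 4) appear to even power.
Search a = 0, 1, 2, … for 3965 - a² a perfect square: first hit at a = 11: 3965 - 121 = 3844 = 62².
3965 = 11² + 62² = 121 + 3844 ✓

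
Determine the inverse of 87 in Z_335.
258

gcd(87, 335) = 1, so the inverse exists.
Extended Euclidean algorithm on (335, 87):
335 = 3 × 87 + 74  ⟹  74 = (1)·335 + (-3)·87
87 = 1 × 74 + 13  ⟹  13 = (-1)·335 + (4)·87
74 = 5 × 13 + 9  ⟹  9 = (6)·335 + (-23)·87
13 = 1 × 9 + 4  ⟹  4 = (-7)·335 + (27)·87
9 = 2 × 4 + 1  ⟹  1 = (20)·335 + (-77)·87
So (-77)·87 ≡ 1 (mod 335), i.e. 87^(-1) ≡ -77 ≡ 258 (mod 335).
Check: 87 × 258 = 22446 ≡ 1 (mod 335)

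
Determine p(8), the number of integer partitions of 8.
22

p(n) counts ways to write n as a sum of positive integers (order ignored).
Examples: 8; 7 + 1; 6 + 2; 6 + 1 + 1; 5 + 3; ... (22 total)
p(8) = 22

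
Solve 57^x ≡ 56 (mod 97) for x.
67

Baby-step giant-step with step n = ⌈√97⌉ = 10.
Baby steps 57^j mod 97 (j:value) for j=0..9: 0:1, 1:57, 2:48, 3:20, 4:73, 5:87, 6:12, 7:5, 8:91, 9:46.
Giant-step multiplier: 57^(-10) ≡ 57^(96-10) = 57^86 ≡ 65 (mod 97).
Giant steps γ_i = 56·65^i mod 97: γ_0=56, γ_1=51, γ_2=17, γ_3=38, γ_4=45, γ_5=15, γ_6=5 (in table at j=7).
x = i·n + j = 6·10 + 7 = 67.
Check: 57^67 ≡ 56 (mod 97).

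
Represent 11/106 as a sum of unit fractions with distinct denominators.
1/10 + 1/265

Greedy algorithm:
11/106: ceiling(106/11) = 10, use 1/10
1/265: ceiling(265/1) = 265, use 1/265
Result: 11/106 = 1/10 + 1/265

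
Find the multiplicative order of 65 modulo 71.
70

71 is prime, so ord(65) divides φ(71) = 70.
Divisors of 70: 1, 2, 5, 7, 10, 14, 35, 70.
Repeated squaring: 65^1 ≡ 65, 65^2 ≡ 36, 65^4 ≡ 18, 65^8 ≡ 40, 65^16 ≡ 38, 65^32 ≡ 24, 65^64 ≡ 8 (mod 71).
Test 65^d mod 71 for each divisor d in increasing order:
65^1 ≡ 65
65^2 ≡ 36
65^5 = 65^4·65^1 ≡ 34
65^7 = 65^4·65^2·65^1 ≡ 17
65^10 = 65^8·65^2 ≡ 20
65^14 = 65^8·65^4·65^2 ≡ 5
65^35 = 65^32·65^2·65^1 ≡ 70
65^70 = 65^64·65^4·65^2 ≡ 1  ← first divisor giving 1
The order is 70.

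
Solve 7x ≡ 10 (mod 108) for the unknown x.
x ≡ 94 (mod 108)

gcd(7, 108) = 1, which divides 10, so solutions exist.
Find 7^(-1) mod 108 by the extended Euclidean algorithm:
108 = 15 × 7 + 3  ⟹  3 = (1)·108 + (-15)·7
7 = 2 × 3 + 1  ⟹  1 = (-2)·108 + (31)·7
So (31)·7 ≡ 1 (mod 108), i.e. 7^(-1) ≡ 31 (mod 108).
x ≡ 31 × 10 = 310 ≡ 94 (mod 108).
Check: 7 × 94 = 658 ≡ 10 (mod 108).
Unique solution: x ≡ 94 (mod 108)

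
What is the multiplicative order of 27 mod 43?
14

43 is prime, so ord(27) divides φ(43) = 42.
Divisors of 42: 1, 2, 3, 6, 7, 14, 21, 42.
Repeated squaring: 27^1 ≡ 27, 27^2 ≡ 41, 27^4 ≡ 4, 27^8 ≡ 16, 27^16 ≡ 41, 27^32 ≡ 4 (mod 43).
Test 27^d mod 43 for each divisor d in increasing order:
27^1 ≡ 27
27^2 ≡ 41
27^3 = 27^2·27^1 ≡ 32
27^6 = 27^4·27^2 ≡ 35
27^7 = 27^4·27^2·27^1 ≡ 42
27^14 = 27^8·27^4·27^2 ≡ 1  ← first divisor giving 1
The order is 14.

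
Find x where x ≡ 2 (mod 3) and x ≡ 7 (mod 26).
59

Using Chinese Remainder Theorem:
M = 3 × 26 = 78
M1 = 26, M2 = 3
y1 = 26^(-1) mod 3 = 2
y2 = 3^(-1) mod 26 = 9
x = (2×26×2 + 7×3×9) mod 78 = 59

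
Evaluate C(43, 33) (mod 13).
0

Using Lucas' theorem:
Write n=43 and k=33 in base 13:
n in base 13: [3, 4]
k in base 13: [2, 7]
C(43,33) mod 13 = ∏ C(n_i, k_i) mod 13
Digit binomials (mod 13): C(3,2) = 3; C(4,7) = 0 (k_i > n_i)
Product: 3 × 0 = 0 ≡ 0 (mod 13)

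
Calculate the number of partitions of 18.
385

p(n) counts ways to write n as a sum of positive integers (order ignored).
Euler's pentagonal recurrence: p(k) = p(k-1) + p(k-2) - p(k-5) - p(k-7) + p(k-12) + p(k-15) - ... (offsets j(3j∓1)/2, signs ++--, p(0)=1, p(<0)=0).
DP table for k = 0..17: p(0)=1, p(1)=1, p(2)=2, p(3)=3, p(4)=5, p(5)=7, p(6)=11, p(7)=15, p(8)=22, p(9)=30, p(10)=42, p(11)=56, p(12)=77, p(13)=101, p(14)=135, p(15)=176, p(16)=231, p(17)=297.
Final step: p(18) = p(17) + p(16) - p(13) - p(11) + p(6) + p(3)
= 297 + 231 - 101 - 56 + 11 + 3
= 385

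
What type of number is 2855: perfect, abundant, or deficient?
deficient

Proper divisors of 2855: sum = 1 + 5 + 571 = 577
Since 577 < 2855, 2855 is deficient.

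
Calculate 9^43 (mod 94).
49

Repeated squaring. Binary of 43 = 101011.
9^1 ≡ 9 (mod 94); 9^2 ≡ 81 (mod 94); 9^4 ≡ 75 (mod 94); 9^8 ≡ 79 (mod 94); 9^16 ≡ 37 (mod 94); 9^32 ≡ 53 (mod 94)
9^43 = 9^1 × 9^2 × 9^8 × 9^32 ≡ 49 (mod 94)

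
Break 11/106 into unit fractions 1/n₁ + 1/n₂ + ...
1/10 + 1/265

Greedy algorithm:
11/106: ceiling(106/11) = 10, use 1/10
1/265: ceiling(265/1) = 265, use 1/265
Result: 11/106 = 1/10 + 1/265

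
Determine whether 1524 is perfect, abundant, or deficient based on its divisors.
abundant

Proper divisors of 1524: sum = 1 + 2 + 3 + 4 + 6 + 12 + 127 + 254 + 381 + 508 + 762 = 2060
Since 2060 > 1524, 1524 is abundant.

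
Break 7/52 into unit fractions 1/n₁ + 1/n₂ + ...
1/8 + 1/104

Greedy algorithm:
7/52: ceiling(52/7) = 8, use 1/8
1/104: ceiling(104/1) = 104, use 1/104
Result: 7/52 = 1/8 + 1/104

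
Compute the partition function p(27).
3010

p(n) counts ways to write n as a sum of positive integers (order ignored).
Euler's pentagonal recurrence: p(k) = p(k-1) + p(k-2) - p(k-5) - p(k-7) + p(k-12) + p(k-15) - ... (offsets j(3j∓1)/2, signs ++--, p(0)=1, p(<0)=0).
DP table for k = 0..26: p(0)=1, p(1)=1, p(2)=2, p(3)=3, p(4)=5, p(5)=7, p(6)=11, p(7)=15, p(8)=22, p(9)=30, p(10)=42, p(11)=56, p(12)=77, p(13)=101, p(14)=135, p(15)=176, p(16)=231, p(17)=297, p(18)=385, p(19)=490, p(20)=627, p(21)=792, p(22)=1002, p(23)=1255, p(24)=1575, p(25)=1958, p(26)=2436.
Final step: p(27) = p(26) + p(25) - p(22) - p(20) + p(15) + p(12) - p(5) - p(1)
= 2436 + 1958 - 1002 - 627 + 176 + 77 - 7 - 1
= 3010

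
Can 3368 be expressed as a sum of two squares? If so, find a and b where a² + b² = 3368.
2² + 58² (a=2, b=58)

Factorization: 3368 = 2^3 × 421
By Fermat: n is sum of two squares iff every prime p ≡ 3 (mod 4) appears to even power.
All primes ≡ 3 (mod 4) appear to even power.
Search a = 0, 1, 2, … for 3368 - a² a perfect square: first hit at a = 2: 3368 - 4 = 3364 = 58².
3368 = 2² + 58² = 4 + 3364 ✓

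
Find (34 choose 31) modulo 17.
0

Using Lucas' theorem:
Write n=34 and k=31 in base 17:
n in base 17: [2, 0]
k in base 17: [1, 14]
C(34,31) mod 17 = ∏ C(n_i, k_i) mod 17
Digit binomials (mod 17): C(2,1) = 2; C(0,14) = 0 (k_i > n_i)
Product: 2 × 0 = 0 ≡ 0 (mod 17)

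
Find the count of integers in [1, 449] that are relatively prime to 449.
448

449 = 449
φ(n) = n × ∏(1 - 1/p) for each prime p dividing n
φ(449) = 449 × (1 - 1/449) = 448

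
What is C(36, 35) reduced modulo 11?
3

Using Lucas' theorem:
Write n=36 and k=35 in base 11:
n in base 11: [3, 3]
k in base 11: [3, 2]
C(36,35) mod 11 = ∏ C(n_i, k_i) mod 11
Digit binomials (mod 11): C(3,3) = 1; C(3,2) = 3
Product: 1 × 3 = 3 ≡ 3 (mod 11)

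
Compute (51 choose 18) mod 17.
0

Using Lucas' theorem:
Write n=51 and k=18 in base 17:
n in base 17: [3, 0]
k in base 17: [1, 1]
C(51,18) mod 17 = ∏ C(n_i, k_i) mod 17
Digit binomials (mod 17): C(3,1) = 3; C(0,1) = 0 (k_i > n_i)
Product: 3 × 0 = 0 ≡ 0 (mod 17)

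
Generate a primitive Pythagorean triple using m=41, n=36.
(385, 2952, 2977)

Euclid's formula: a = m² - n², b = 2mn, c = m² + n²
m = 41, n = 36
a = 41² - 36² = 1681 - 1296 = 385
b = 2 × 41 × 36 = 2952
c = 41² + 36² = 1681 + 1296 = 2977
Verification: 385² + 2952² = 148225 + 8714304 = 8862529 = 2977² ✓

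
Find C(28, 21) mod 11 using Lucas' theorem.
0

Using Lucas' theorem:
Write n=28 and k=21 in base 11:
n in base 11: [2, 6]
k in base 11: [1, 10]
C(28,21) mod 11 = ∏ C(n_i, k_i) mod 11
Digit binomials (mod 11): C(2,1) = 2; C(6,10) = 0 (k_i > n_i)
Product: 2 × 0 = 0 ≡ 0 (mod 11)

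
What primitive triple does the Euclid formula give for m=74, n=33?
(4387, 4884, 6565)

Euclid's formula: a = m² - n², b = 2mn, c = m² + n²
m = 74, n = 33
a = 74² - 33² = 5476 - 1089 = 4387
b = 2 × 74 × 33 = 4884
c = 74² + 33² = 5476 + 1089 = 6565
Verification: 4387² + 4884² = 19245769 + 23853456 = 43099225 = 6565² ✓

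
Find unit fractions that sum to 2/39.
1/20 + 1/780

Greedy algorithm:
2/39: ceiling(39/2) = 20, use 1/20
1/780: ceiling(780/1) = 780, use 1/780
Result: 2/39 = 1/20 + 1/780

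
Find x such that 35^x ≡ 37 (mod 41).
32

Baby-step giant-step with step n = ⌈√41⌉ = 7.
Baby steps 35^j mod 41 (j:value) for j=0..6: 0:1, 1:35, 2:36, 3:30, 4:25, 5:14, 6:39.
Giant-step multiplier: 35^(-7) ≡ 35^(40-7) = 35^33 ≡ 24 (mod 41).
Giant steps γ_i = 37·24^i mod 41: γ_0=37, γ_1=27, γ_2=33, γ_3=13, γ_4=25 (in table at j=4).
x = i·n + j = 4·7 + 4 = 32.
Check: 35^32 ≡ 37 (mod 41).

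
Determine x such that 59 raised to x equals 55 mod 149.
105

Baby-step giant-step with step n = ⌈√149⌉ = 13.
Baby steps 59^j mod 149 (j:value) for j=0..12: 0:1, 1:59, 2:54, 3:57, 4:85, 5:98, 6:120, 7:77, 8:73, 9:135, 10:68, 11:138, 12:96.
Giant-step multiplier: 59^(-13) ≡ 59^(148-13) = 59^135 ≡ 75 (mod 149).
Giant steps γ_i = 55·75^i mod 149: γ_0=55, γ_1=102, γ_2=51, γ_3=100, γ_4=50, γ_5=25, γ_6=87, γ_7=118, γ_8=59 (in table at j=1).
x = i·n + j = 8·13 + 1 = 105.
Check: 59^105 ≡ 55 (mod 149).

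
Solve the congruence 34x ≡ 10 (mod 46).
x ≡ 3 (mod 23)

gcd(34, 46) = 2, which divides 10, so solutions exist.
Divide through by 2: 17x ≡ 5 (mod 23).
Find 17^(-1) mod 23 by the extended Euclidean algorithm:
23 = 1 × 17 + 6  ⟹  6 = (1)·23 + (-1)·17
17 = 2 × 6 + 5  ⟹  5 = (-2)·23 + (3)·17
6 = 1 × 5 + 1  ⟹  1 = (3)·23 + (-4)·17
So (-4)·17 ≡ 1 (mod 23), i.e. 17^(-1) ≡ -4 ≡ 19 (mod 23).
x ≡ 19 × 5 = 95 ≡ 3 (mod 23).
Check: 34 × 3 = 102 ≡ 10 (mod 46).
x ≡ 3 (mod 23), giving 2 solutions mod 46.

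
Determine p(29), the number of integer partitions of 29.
4565

p(n) counts ways to write n as a sum of positive integers (order ignored).
Euler's pentagonal recurrence: p(k) = p(k-1) + p(k-2) - p(k-5) - p(k-7) + p(k-12) + p(k-15) - ... (offsets j(3j∓1)/2, signs ++--, p(0)=1, p(<0)=0).
DP table for k = 0..28: p(0)=1, p(1)=1, p(2)=2, p(3)=3, p(4)=5, p(5)=7, p(6)=11, p(7)=15, p(8)=22, p(9)=30, p(10)=42, p(11)=56, p(12)=77, p(13)=101, p(14)=135, p(15)=176, p(16)=231, p(17)=297, p(18)=385, p(19)=490, p(20)=627, p(21)=792, p(22)=1002, p(23)=1255, p(24)=1575, p(25)=1958, p(26)=2436, p(27)=3010, p(28)=3718.
Final step: p(29) = p(28) + p(27) - p(24) - p(22) + p(17) + p(14) - p(7) - p(3)
= 3718 + 3010 - 1575 - 1002 + 297 + 135 - 15 - 3
= 4565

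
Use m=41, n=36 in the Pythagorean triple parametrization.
(385, 2952, 2977)

Euclid's formula: a = m² - n², b = 2mn, c = m² + n²
m = 41, n = 36
a = 41² - 36² = 1681 - 1296 = 385
b = 2 × 41 × 36 = 2952
c = 41² + 36² = 1681 + 1296 = 2977
Verification: 385² + 2952² = 148225 + 8714304 = 8862529 = 2977² ✓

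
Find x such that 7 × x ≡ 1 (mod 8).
7

gcd(7, 8) = 1, so the inverse exists.
Extended Euclidean algorithm on (8, 7):
8 = 1 × 7 + 1  ⟹  1 = (1)·8 + (-1)·7
So (-1)·7 ≡ 1 (mod 8), i.e. 7^(-1) ≡ -1 ≡ 7 (mod 8).
Check: 7 × 7 = 49 ≡ 1 (mod 8)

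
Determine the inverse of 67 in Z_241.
18

gcd(67, 241) = 1, so the inverse exists.
Extended Euclidean algorithm on (241, 67):
241 = 3 × 67 + 40  ⟹  40 = (1)·241 + (-3)·67
67 = 1 × 40 + 27  ⟹  27 = (-1)·241 + (4)·67
40 = 1 × 27 + 13  ⟹  13 = (2)·241 + (-7)·67
27 = 2 × 13 + 1  ⟹  1 = (-5)·241 + (18)·67
So (18)·67 ≡ 1 (mod 241), i.e. 67^(-1) ≡ 18 (mod 241).
Check: 67 × 18 = 1206 ≡ 1 (mod 241)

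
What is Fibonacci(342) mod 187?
34

Matrix identity: Q^n = [[F_(n+1), F_n], [F_n, F_(n-1)]] with Q = [[1,1],[1,0]].
n = 342 = 101010110₂. Square-and-multiply, entries mod 187:
Q^1 = [[1,1],[1,0]]
Q^2 = (Q^1)² = [[2,1],[1,1]]
Q^5 = (Q^2)²·Q = [[8,5],[5,3]]
Q^10 = (Q^5)² = [[89,55],[55,34]]
Q^21 = (Q^10)²·Q = [[133,100],[100,33]]
Q^42 = (Q^21)² = [[13,144],[144,56]]
Q^85 = (Q^42)²·Q = [[173,148],[148,25]]
Q^171 = (Q^85)²·Q = [[166,34],[34,132]]
Q^342 = (Q^171)² = [[101,34],[34,67]]
F_342 mod 187 = Q^342[0][1] = 34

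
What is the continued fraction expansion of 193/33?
[5; 1, 5, 1, 1, 2]

Euclidean algorithm steps:
193 = 5 × 33 + 28
33 = 1 × 28 + 5
28 = 5 × 5 + 3
5 = 1 × 3 + 2
3 = 1 × 2 + 1
2 = 2 × 1 + 0
Continued fraction: [5; 1, 5, 1, 1, 2]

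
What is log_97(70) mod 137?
99

Baby-step giant-step with step n = ⌈√137⌉ = 12.
Baby steps 97^j mod 137 (j:value) for j=0..11: 0:1, 1:97, 2:93, 3:116, 4:18, 5:102, 6:30, 7:33, 8:50, 9:55, 10:129, 11:46.
Giant-step multiplier: 97^(-12) ≡ 97^(136-12) = 97^124 ≡ 65 (mod 137).
Giant steps γ_i = 70·65^i mod 137: γ_0=70, γ_1=29, γ_2=104, γ_3=47, γ_4=41, γ_5=62, γ_6=57, γ_7=6, γ_8=116 (in table at j=3).
x = i·n + j = 8·12 + 3 = 99.
Check: 97^99 ≡ 70 (mod 137).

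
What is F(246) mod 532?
372

Matrix identity: Q^n = [[F_(n+1), F_n], [F_n, F_(n-1)]] with Q = [[1,1],[1,0]].
n = 246 = 11110110₂. Square-and-multiply, entries mod 532:
Q^1 = [[1,1],[1,0]]
Q^3 = (Q^1)²·Q = [[3,2],[2,1]]
Q^7 = (Q^3)²·Q = [[21,13],[13,8]]
Q^15 = (Q^7)²·Q = [[455,78],[78,377]]
Q^30 = (Q^15)² = [[309,524],[524,317]]
Q^61 = (Q^30)²·Q = [[97,317],[317,312]]
Q^123 = (Q^61)²·Q = [[151,306],[306,377]]
Q^246 = (Q^123)² = [[461,372],[372,89]]
F_246 mod 532 = Q^246[0][1] = 372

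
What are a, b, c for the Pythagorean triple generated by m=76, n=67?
(1287, 10184, 10265)

Euclid's formula: a = m² - n², b = 2mn, c = m² + n²
m = 76, n = 67
a = 76² - 67² = 5776 - 4489 = 1287
b = 2 × 76 × 67 = 10184
c = 76² + 67² = 5776 + 4489 = 10265
Verification: 1287² + 10184² = 1656369 + 103713856 = 105370225 = 10265² ✓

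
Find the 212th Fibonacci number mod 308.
45

Matrix identity: Q^n = [[F_(n+1), F_n], [F_n, F_(n-1)]] with Q = [[1,1],[1,0]].
n = 212 = 11010100₂. Square-and-multiply, entries mod 308:
Q^1 = [[1,1],[1,0]]
Q^3 = (Q^1)²·Q = [[3,2],[2,1]]
Q^6 = (Q^3)² = [[13,8],[8,5]]
Q^13 = (Q^6)²·Q = [[69,233],[233,144]]
Q^26 = (Q^13)² = [[222,41],[41,181]]
Q^53 = (Q^26)²·Q = [[36,145],[145,199]]
Q^106 = (Q^53)² = [[145,195],[195,258]]
Q^212 = (Q^106)² = [[222,45],[45,177]]
F_212 mod 308 = Q^212[0][1] = 45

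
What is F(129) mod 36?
34

Matrix identity: Q^n = [[F_(n+1), F_n], [F_n, F_(n-1)]] with Q = [[1,1],[1,0]].
n = 129 = 10000001₂. Square-and-multiply, entries mod 36:
Q^1 = [[1,1],[1,0]]
Q^2 = (Q^1)² = [[2,1],[1,1]]
Q^4 = (Q^2)² = [[5,3],[3,2]]
Q^8 = (Q^4)² = [[34,21],[21,13]]
Q^16 = (Q^8)² = [[13,15],[15,34]]
Q^32 = (Q^16)² = [[34,21],[21,13]]
Q^64 = (Q^32)² = [[13,15],[15,34]]
Q^129 = (Q^64)²·Q = [[19,34],[34,21]]
F_129 mod 36 = Q^129[0][1] = 34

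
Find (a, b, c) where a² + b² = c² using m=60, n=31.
(2639, 3720, 4561)

Euclid's formula: a = m² - n², b = 2mn, c = m² + n²
m = 60, n = 31
a = 60² - 31² = 3600 - 961 = 2639
b = 2 × 60 × 31 = 3720
c = 60² + 31² = 3600 + 961 = 4561
Verification: 2639² + 3720² = 6964321 + 13838400 = 20802721 = 4561² ✓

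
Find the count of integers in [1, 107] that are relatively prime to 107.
106

107 = 107
φ(n) = n × ∏(1 - 1/p) for each prime p dividing n
φ(107) = 107 × (1 - 1/107) = 106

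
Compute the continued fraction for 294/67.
[4; 2, 1, 1, 2, 1, 3]

Euclidean algorithm steps:
294 = 4 × 67 + 26
67 = 2 × 26 + 15
26 = 1 × 15 + 11
15 = 1 × 11 + 4
11 = 2 × 4 + 3
4 = 1 × 3 + 1
3 = 3 × 1 + 0
Continued fraction: [4; 2, 1, 1, 2, 1, 3]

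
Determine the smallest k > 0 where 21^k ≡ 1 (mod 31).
30

31 is prime, so ord(21) divides φ(31) = 30.
Divisors of 30: 1, 2, 3, 5, 6, 10, 15, 30.
Repeated squaring: 21^1 ≡ 21, 21^2 ≡ 7, 21^4 ≡ 18, 21^8 ≡ 14, 21^16 ≡ 10 (mod 31).
Test 21^d mod 31 for each divisor d in increasing order:
21^1 ≡ 21
21^2 ≡ 7
21^3 = 21^2·21^1 ≡ 23
21^5 = 21^4·21^1 ≡ 6
21^6 = 21^4·21^2 ≡ 2
21^10 = 21^8·21^2 ≡ 5
21^15 = 21^8·21^4·21^2·21^1 ≡ 30
21^30 = 21^16·21^8·21^4·21^2 ≡ 1  ← first divisor giving 1
The order is 30.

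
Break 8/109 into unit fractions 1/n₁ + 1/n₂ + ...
1/14 + 1/509 + 1/776734

Greedy algorithm:
8/109: ceiling(109/8) = 14, use 1/14
3/1526: ceiling(1526/3) = 509, use 1/509
1/776734: ceiling(776734/1) = 776734, use 1/776734
Result: 8/109 = 1/14 + 1/509 + 1/776734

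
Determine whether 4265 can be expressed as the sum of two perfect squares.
13² + 64² (a=13, b=64)

Factorization: 4265 = 5 × 853
By Fermat: n is sum of two squares iff every prime p ≡ 3 (mod 4) appears to even power.
All primes ≡ 3 (mod 4) appear to even power.
Search a = 0, 1, 2, … for 4265 - a² a perfect square: first hit at a = 13: 4265 - 169 = 4096 = 64².
4265 = 13² + 64² = 169 + 4096 ✓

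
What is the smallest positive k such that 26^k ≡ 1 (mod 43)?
42

43 is prime, so ord(26) divides φ(43) = 42.
Divisors of 42: 1, 2, 3, 6, 7, 14, 21, 42.
Repeated squaring: 26^1 ≡ 26, 26^2 ≡ 31, 26^4 ≡ 15, 26^8 ≡ 10, 26^16 ≡ 14, 26^32 ≡ 24 (mod 43).
Test 26^d mod 43 for each divisor d in increasing order:
26^1 ≡ 26
26^2 ≡ 31
26^3 = 26^2·26^1 ≡ 32
26^6 = 26^4·26^2 ≡ 35
26^7 = 26^4·26^2·26^1 ≡ 7
26^14 = 26^8·26^4·26^2 ≡ 6
26^21 = 26^16·26^4·26^1 ≡ 42
26^42 = 26^32·26^8·26^2 ≡ 1  ← first divisor giving 1
The order is 42.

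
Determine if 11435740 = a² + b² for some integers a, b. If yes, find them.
Not possible

Factorization: 11435740 = 2^2 × 5 × 83^3
By Fermat: n is sum of two squares iff every prime p ≡ 3 (mod 4) appears to even power.
Prime(s) ≡ 3 (mod 4) with odd exponent: [(83, 3)]
Therefore 11435740 cannot be expressed as a² + b².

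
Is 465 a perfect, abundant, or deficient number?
deficient

Proper divisors of 465: sum = 1 + 3 + 5 + 15 + 31 + 93 + 155 = 303
Since 303 < 465, 465 is deficient.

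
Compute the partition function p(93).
82010177

p(n) counts ways to write n as a sum of positive integers (order ignored).
Euler's pentagonal recurrence: p(k) = p(k-1) + p(k-2) - p(k-5) - p(k-7) + p(k-12) + p(k-15) - ... (offsets j(3j∓1)/2, signs ++--, p(0)=1, p(<0)=0).
DP table for k = 0..92: p(0)=1, p(1)=1, p(2)=2, p(3)=3, p(4)=5, p(5)=7, p(6)=11, p(7)=15, p(8)=22, p(9)=30, p(10)=42, p(11)=56, p(12)=77, p(13)=101, p(14)=135, p(15)=176, p(16)=231, p(17)=297, p(18)=385, p(19)=490, p(20)=627, p(21)=792, p(22)=1002, p(23)=1255, p(24)=1575, p(25)=1958, p(26)=2436, p(27)=3010, p(28)=3718, p(29)=4565, p(30)=5604, p(31)=6842, p(32)=8349, p(33)=10143, p(34)=12310, p(35)=14883, p(36)=17977, p(37)=21637, p(38)=26015, p(39)=31185, p(40)=37338, p(41)=44583, p(42)=53174, p(43)=63261, p(44)=75175, p(45)=89134, p(46)=105558, p(47)=124754, p(48)=147273, p(49)=173525, p(50)=204226, p(51)=239943, p(52)=281589, p(53)=329931, p(54)=386155, p(55)=451276, p(56)=526823, p(57)=614154, p(58)=715220, p(59)=831820, p(60)=966467, p(61)=1121505, p(62)=1300156, p(63)=1505499, p(64)=1741630, p(65)=2012558, p(66)=2323520, p(67)=2679689, p(68)=3087735, p(69)=3554345, p(70)=4087968, p(71)=4697205, p(72)=5392783, p(73)=6185689, p(74)=7089500, p(75)=8118264, p(76)=9289091, p(77)=10619863, p(78)=12132164, p(79)=13848650, p(80)=15796476, p(81)=18004327, p(82)=20506255, p(83)=23338469, p(84)=26543660, p(85)=30167357, p(86)=34262962, p(87)=38887673, p(88)=44108109, p(89)=49995925, p(90)=56634173, p(91)=64112359, p(92)=72533807.
Final step: p(93) = p(92) + p(91) - p(88) - p(86) + p(81) + p(78) - p(71) - p(67) + p(58) + p(53) - p(42) - p(36) + p(23) + p(16) - p(1)
= 72533807 + 64112359 - 44108109 - 34262962 + 18004327 + 12132164 - 4697205 - 2679689 + 715220 + 329931 - 53174 - 17977 + 1255 + 231 - 1
= 82010177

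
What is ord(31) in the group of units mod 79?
39

79 is prime, so ord(31) divides φ(79) = 78.
Divisors of 78: 1, 2, 3, 6, 13, 26, 39, 78.
Repeated squaring: 31^1 ≡ 31, 31^2 ≡ 13, 31^4 ≡ 11, 31^8 ≡ 42, 31^16 ≡ 26, 31^32 ≡ 44, 31^64 ≡ 40 (mod 79).
Test 31^d mod 79 for each divisor d in increasing order:
31^1 ≡ 31
31^2 ≡ 13
31^3 = 31^2·31^1 ≡ 8
31^6 = 31^4·31^2 ≡ 64
31^13 = 31^8·31^4·31^1 ≡ 23
31^26 = 31^16·31^8·31^2 ≡ 55
31^39 = 31^32·31^4·31^2·31^1 ≡ 1  ← first divisor giving 1
The order is 39.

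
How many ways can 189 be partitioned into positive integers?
1527273599625

p(n) counts ways to write n as a sum of positive integers (order ignored).
Euler's pentagonal recurrence: p(k) = p(k-1) + p(k-2) - p(k-5) - p(k-7) + p(k-12) + p(k-15) - ... (offsets j(3j∓1)/2, signs ++--, p(0)=1, p(<0)=0).
DP table for k = 0..188: p(0)=1, p(1)=1, p(2)=2, p(3)=3, p(4)=5, p(5)=7, p(6)=11, p(7)=15, p(8)=22, p(9)=30, p(10)=42, p(11)=56, p(12)=77, p(13)=101, p(14)=135, p(15)=176, p(16)=231, p(17)=297, p(18)=385, p(19)=490, p(20)=627, p(21)=792, p(22)=1002, p(23)=1255, p(24)=1575, p(25)=1958, p(26)=2436, p(27)=3010, p(28)=3718, p(29)=4565, p(30)=5604, p(31)=6842, p(32)=8349, p(33)=10143, p(34)=12310, p(35)=14883, p(36)=17977, p(37)=21637, p(38)=26015, p(39)=31185, p(40)=37338, p(41)=44583, p(42)=53174, p(43)=63261, p(44)=75175, p(45)=89134, p(46)=105558, p(47)=124754, p(48)=147273, p(49)=173525, p(50)=204226, p(51)=239943, p(52)=281589, p(53)=329931, p(54)=386155, p(55)=451276, p(56)=526823, p(57)=614154, p(58)=715220, p(59)=831820, p(60)=966467, p(61)=1121505, p(62)=1300156, p(63)=1505499, p(64)=1741630, p(65)=2012558, p(66)=2323520, p(67)=2679689, p(68)=3087735, p(69)=3554345, p(70)=4087968, p(71)=4697205, p(72)=5392783, p(73)=6185689, p(74)=7089500, p(75)=8118264, p(76)=9289091, p(77)=10619863, p(78)=12132164, p(79)=13848650, p(80)=15796476, p(81)=18004327, p(82)=20506255, p(83)=23338469, p(84)=26543660, p(85)=30167357, p(86)=34262962, p(87)=38887673, p(88)=44108109, p(89)=49995925, p(90)=56634173, p(91)=64112359, p(92)=72533807, p(93)=82010177, p(94)=92669720, p(95)=104651419, p(96)=118114304, p(97)=133230930, p(98)=150198136, p(99)=169229875, p(100)=190569292, p(101)=214481126, p(102)=241265379, p(103)=271248950, p(104)=304801365, p(105)=342325709, p(106)=384276336, p(107)=431149389, p(108)=483502844, p(109)=541946240, p(110)=607163746, p(111)=679903203, p(112)=761002156, p(113)=851376628, p(114)=952050665, p(115)=1064144451, p(116)=1188908248, p(117)=1327710076, p(118)=1482074143, p(119)=1653668665, p(120)=1844349560, p(121)=2056148051, p(122)=2291320912, p(123)=2552338241, p(124)=2841940500, p(125)=3163127352, p(126)=3519222692, p(127)=3913864295, p(128)=4351078600, p(129)=4835271870, p(130)=5371315400, p(131)=5964539504, p(132)=6620830889, p(133)=7346629512, p(134)=8149040695, p(135)=9035836076, p(136)=10015581680, p(137)=11097645016, p(138)=12292341831, p(139)=13610949895, p(140)=15065878135, p(141)=16670689208, p(142)=18440293320, p(143)=20390982757, p(144)=22540654445, p(145)=24908858009, p(146)=27517052599, p(147)=30388671978, p(148)=33549419497, p(149)=37027355200, p(150)=40853235313, p(151)=45060624582, p(152)=49686288421, p(153)=54770336324, p(154)=60356673280, p(155)=66493182097, p(156)=73232243759, p(157)=80630964769, p(158)=88751778802, p(159)=97662728555, p(160)=107438159466, p(161)=118159068427, p(162)=129913904637, p(163)=142798995930, p(164)=156919475295, p(165)=172389800255, p(166)=189334822579, p(167)=207890420102, p(168)=228204732751, p(169)=250438925115, p(170)=274768617130, p(171)=301384802048, p(172)=330495499613, p(173)=362326859895, p(174)=397125074750, p(175)=435157697830, p(176)=476715857290, p(177)=522115831195, p(178)=571701605655, p(179)=625846753120, p(180)=684957390936, p(181)=749474411781, p(182)=819876908323, p(183)=896684817527, p(184)=980462880430, p(185)=1071823774337, p(186)=1171432692373, p(187)=1280011042268, p(188)=1398341745571.
Final step: p(189) = p(188) + p(187) - p(184) - p(182) + p(177) + p(174) - p(167) - p(163) + p(154) + p(149) - p(138) - p(132) + p(119) + p(112) - p(97) - p(89) + p(72) + p(63) - p(44) - p(34) + p(13) + p(2)
= 1398341745571 + 1280011042268 - 980462880430 - 819876908323 + 522115831195 + 397125074750 - 207890420102 - 142798995930 + 60356673280 + 37027355200 - 12292341831 - 6620830889 + 1653668665 + 761002156 - 133230930 - 49995925 + 5392783 + 1505499 - 75175 - 12310 + 101 + 2
= 1527273599625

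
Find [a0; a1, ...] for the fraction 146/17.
[8; 1, 1, 2, 3]

Euclidean algorithm steps:
146 = 8 × 17 + 10
17 = 1 × 10 + 7
10 = 1 × 7 + 3
7 = 2 × 3 + 1
3 = 3 × 1 + 0
Continued fraction: [8; 1, 1, 2, 3]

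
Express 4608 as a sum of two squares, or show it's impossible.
48² + 48² (a=48, b=48)

Factorization: 4608 = 2^9 × 3^2
By Fermat: n is sum of two squares iff every prime p ≡ 3 (mod 4) appears to even power.
All primes ≡ 3 (mod 4) appear to even power.
Search a = 0, 1, 2, … for 4608 - a² a perfect square: first hit at a = 48: 4608 - 2304 = 2304 = 48².
4608 = 48² + 48² = 2304 + 2304 ✓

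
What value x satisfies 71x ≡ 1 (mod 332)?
159

gcd(71, 332) = 1, so the inverse exists.
Extended Euclidean algorithm on (332, 71):
332 = 4 × 71 + 48  ⟹  48 = (1)·332 + (-4)·71
71 = 1 × 48 + 23  ⟹  23 = (-1)·332 + (5)·71
48 = 2 × 23 + 2  ⟹  2 = (3)·332 + (-14)·71
23 = 11 × 2 + 1  ⟹  1 = (-34)·332 + (159)·71
So (159)·71 ≡ 1 (mod 332), i.e. 71^(-1) ≡ 159 (mod 332).
Check: 71 × 159 = 11289 ≡ 1 (mod 332)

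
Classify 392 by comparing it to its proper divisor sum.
abundant

Proper divisors of 392: sum = 1 + 2 + 4 + 7 + 8 + 14 + 28 + 49 + 56 + 98 + 196 = 463
Since 463 > 392, 392 is abundant.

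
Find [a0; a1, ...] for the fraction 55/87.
[0; 1, 1, 1, 2, 1, 1, 4]

Euclidean algorithm steps:
55 = 0 × 87 + 55
87 = 1 × 55 + 32
55 = 1 × 32 + 23
32 = 1 × 23 + 9
23 = 2 × 9 + 5
9 = 1 × 5 + 4
5 = 1 × 4 + 1
4 = 4 × 1 + 0
Continued fraction: [0; 1, 1, 1, 2, 1, 1, 4]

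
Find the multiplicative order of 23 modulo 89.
88

89 is prime, so ord(23) divides φ(89) = 88.
Divisors of 88: 1, 2, 4, 8, 11, 22, 44, 88.
Repeated squaring: 23^1 ≡ 23, 23^2 ≡ 84, 23^4 ≡ 25, 23^8 ≡ 2, 23^16 ≡ 4, 23^32 ≡ 16, 23^64 ≡ 78 (mod 89).
Test 23^d mod 89 for each divisor d in increasing order:
23^1 ≡ 23
23^2 ≡ 84
23^4 ≡ 25
23^8 ≡ 2
23^11 = 23^8·23^2·23^1 ≡ 37
23^22 = 23^16·23^4·23^2 ≡ 34
23^44 = 23^32·23^8·23^4 ≡ 88
23^88 = 23^64·23^16·23^8 ≡ 1  ← first divisor giving 1
The order is 88.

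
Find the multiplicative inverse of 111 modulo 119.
104

gcd(111, 119) = 1, so the inverse exists.
Extended Euclidean algorithm on (119, 111):
119 = 1 × 111 + 8  ⟹  8 = (1)·119 + (-1)·111
111 = 13 × 8 + 7  ⟹  7 = (-13)·119 + (14)·111
8 = 1 × 7 + 1  ⟹  1 = (14)·119 + (-15)·111
So (-15)·111 ≡ 1 (mod 119), i.e. 111^(-1) ≡ -15 ≡ 104 (mod 119).
Check: 111 × 104 = 11544 ≡ 1 (mod 119)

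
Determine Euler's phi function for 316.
156

316 = 2^2 × 79
φ(n) = n × ∏(1 - 1/p) for each prime p dividing n
φ(316) = 316 × (1 - 1/2) × (1 - 1/79) = 156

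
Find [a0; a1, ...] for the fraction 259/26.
[9; 1, 25]

Euclidean algorithm steps:
259 = 9 × 26 + 25
26 = 1 × 25 + 1
25 = 25 × 1 + 0
Continued fraction: [9; 1, 25]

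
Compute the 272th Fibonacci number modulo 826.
189

Matrix identity: Q^n = [[F_(n+1), F_n], [F_n, F_(n-1)]] with Q = [[1,1],[1,0]].
n = 272 = 100010000₂. Square-and-multiply, entries mod 826:
Q^1 = [[1,1],[1,0]]
Q^2 = (Q^1)² = [[2,1],[1,1]]
Q^4 = (Q^2)² = [[5,3],[3,2]]
Q^8 = (Q^4)² = [[34,21],[21,13]]
Q^17 = (Q^8)²·Q = [[106,771],[771,161]]
Q^34 = (Q^17)² = [[219,183],[183,36]]
Q^68 = (Q^34)² = [[502,409],[409,93]]
Q^136 = (Q^68)² = [[503,511],[511,818]]
Q^272 = (Q^136)² = [[358,189],[189,169]]
F_272 mod 826 = Q^272[0][1] = 189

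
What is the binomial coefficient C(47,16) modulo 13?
12

Using Lucas' theorem:
Write n=47 and k=16 in base 13:
n in base 13: [3, 8]
k in base 13: [1, 3]
C(47,16) mod 13 = ∏ C(n_i, k_i) mod 13
Digit binomials (mod 13): C(3,1) = 3; C(8,3) = 56 ≡ 4
Product: 3 × 4 = 12 ≡ 12 (mod 13)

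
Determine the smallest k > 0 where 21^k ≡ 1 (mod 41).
20

41 is prime, so ord(21) divides φ(41) = 40.
Divisors of 40: 1, 2, 4, 5, 8, 10, 20, 40.
Repeated squaring: 21^1 ≡ 21, 21^2 ≡ 31, 21^4 ≡ 18, 21^8 ≡ 37, 21^16 ≡ 16, 21^32 ≡ 10 (mod 41).
Test 21^d mod 41 for each divisor d in increasing order:
21^1 ≡ 21
21^2 ≡ 31
21^4 ≡ 18
21^5 = 21^4·21^1 ≡ 9
21^8 ≡ 37
21^10 = 21^8·21^2 ≡ 40
21^20 = 21^16·21^4 ≡ 1  ← first divisor giving 1
The order is 20.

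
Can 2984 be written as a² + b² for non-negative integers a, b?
22² + 50² (a=22, b=50)

Factorization: 2984 = 2^3 × 373
By Fermat: n is sum of two squares iff every prime p ≡ 3 (mod 4) appears to even power.
All primes ≡ 3 (mod 4) appear to even power.
Search a = 0, 1, 2, … for 2984 - a² a perfect square: first hit at a = 22: 2984 - 484 = 2500 = 50².
2984 = 22² + 50² = 484 + 2500 ✓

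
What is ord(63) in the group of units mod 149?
37

149 is prime, so ord(63) divides φ(149) = 148.
Divisors of 148: 1, 2, 4, 37, 74, 148.
Repeated squaring: 63^1 ≡ 63, 63^2 ≡ 95, 63^4 ≡ 85, 63^8 ≡ 73, 63^16 ≡ 114, 63^32 ≡ 33, 63^64 ≡ 46, 63^128 ≡ 30 (mod 149).
Test 63^d mod 149 for each divisor d in increasing order:
63^1 ≡ 63
63^2 ≡ 95
63^4 ≡ 85
63^37 = 63^32·63^4·63^1 ≡ 1  ← first divisor giving 1
The order is 37.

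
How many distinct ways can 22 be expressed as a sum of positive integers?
1002

p(n) counts ways to write n as a sum of positive integers (order ignored).
Euler's pentagonal recurrence: p(k) = p(k-1) + p(k-2) - p(k-5) - p(k-7) + p(k-12) + p(k-15) - ... (offsets j(3j∓1)/2, signs ++--, p(0)=1, p(<0)=0).
DP table for k = 0..21: p(0)=1, p(1)=1, p(2)=2, p(3)=3, p(4)=5, p(5)=7, p(6)=11, p(7)=15, p(8)=22, p(9)=30, p(10)=42, p(11)=56, p(12)=77, p(13)=101, p(14)=135, p(15)=176, p(16)=231, p(17)=297, p(18)=385, p(19)=490, p(20)=627, p(21)=792.
Final step: p(22) = p(21) + p(20) - p(17) - p(15) + p(10) + p(7) - p(0)
= 792 + 627 - 297 - 176 + 42 + 15 - 1
= 1002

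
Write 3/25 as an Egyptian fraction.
1/9 + 1/113 + 1/25425

Greedy algorithm:
3/25: ceiling(25/3) = 9, use 1/9
2/225: ceiling(225/2) = 113, use 1/113
1/25425: ceiling(25425/1) = 25425, use 1/25425
Result: 3/25 = 1/9 + 1/113 + 1/25425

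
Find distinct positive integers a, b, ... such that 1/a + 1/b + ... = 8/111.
1/14 + 1/1554

Greedy algorithm:
8/111: ceiling(111/8) = 14, use 1/14
1/1554: ceiling(1554/1) = 1554, use 1/1554
Result: 8/111 = 1/14 + 1/1554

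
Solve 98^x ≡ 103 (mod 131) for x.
81

Baby-step giant-step with step n = ⌈√131⌉ = 12.
Baby steps 98^j mod 131 (j:value) for j=0..11: 0:1, 1:98, 2:41, 3:88, 4:109, 5:71, 6:15, 7:29, 8:91, 9:10, 10:63, 11:17.
Giant-step multiplier: 98^(-12) ≡ 98^(130-12) = 98^118 ≡ 46 (mod 131).
Giant steps γ_i = 103·46^i mod 131: γ_0=103, γ_1=22, γ_2=95, γ_3=47, γ_4=66, γ_5=23, γ_6=10 (in table at j=9).
x = i·n + j = 6·12 + 9 = 81.
Check: 98^81 ≡ 103 (mod 131).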